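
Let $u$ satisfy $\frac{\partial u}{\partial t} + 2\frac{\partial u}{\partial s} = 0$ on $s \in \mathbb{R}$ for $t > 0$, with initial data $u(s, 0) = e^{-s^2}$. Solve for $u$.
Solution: By characteristics ($ds/dt = 2$), $u(s,t) = f(s - 2t)$ with $f = u( \cdot , 0)$.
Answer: $u(s, t) = e^{-(s - 2 t)^2}$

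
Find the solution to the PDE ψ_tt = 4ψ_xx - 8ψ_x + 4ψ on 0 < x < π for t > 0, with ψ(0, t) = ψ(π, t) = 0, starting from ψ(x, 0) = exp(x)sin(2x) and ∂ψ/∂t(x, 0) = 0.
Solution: Substitute ψ = exp(x)u, i.e. u = exp(-x)ψ.
By the product rule, ψ_x = exp(x)(u_x + u), ψ_xx = exp(x)(u_xx + 2u_x + u), ψ_tt = exp(x)u_tt.
Substituting into the PDE and dividing by exp(x): u_tt = 4(u_xx + 2u_x + u) - 8(u_x + u) + 4u.
The lower-order terms cancel, leaving the standard wave equation u_tt = 4u_xx.
Initial data for u: u(x,0) = exp(-x)ψ(x,0) = sin(2x); u_t(x,0) = exp(-x)ψ_t(x,0) = 0. The boundary conditions carry over: u(0,t) = u(π,t) = 0.
Solve for u:
  Using separation of variables u = X(x)T(t):
  Eigenfunctions: sin(nx), n = 1, 2, 3, ...
  General solution: u(x, t) = Σ [A_n cos(2n t) + B_n sin(2n t)] sin(nx)
  From u(x,0) = sin(2x): A_2=1. From u_t(x,0) = 0: all B_n = 0.
Hence u(x,t) = sin(2x)cos(4t).
Transform back: ψ(x,t) = exp(x)u(x,t).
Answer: ψ(x, t) = exp(x)sin(2x)cos(4t)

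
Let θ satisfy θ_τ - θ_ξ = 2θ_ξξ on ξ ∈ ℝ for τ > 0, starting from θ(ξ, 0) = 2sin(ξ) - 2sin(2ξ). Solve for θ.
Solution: Change to a moving frame: let η = ξ + τ, σ = τ and write θ(ξ,τ) = u(η,σ).
By the chain rule θ_τ = u_σ + u_η, θ_ξ = u_η, θ_ξξ = u_ηη.
Then θ_τ - θ_ξ = u_σ: the advection term cancels and the PDE becomes the heat equation u_σ = 2u_ηη on η ∈ ℝ.
Initial data: u(η,0) = θ(η,0) = 2sin(η) - 2sin(2η).
On η ∈ ℝ each mode satisfies (sin(nη))″ = -n² sin(nη), so exp(-2n²σ) sin(nη) solves the heat equation; by superposition u(η,σ) = Σ c_n exp(-2n²σ) sin(nη).
Reading off the coefficients: c_1=2, c_2=-2, so u(η,σ) = 2exp(-2σ)sin(η) - 2exp(-8σ)sin(2η).
Substituting back η = ξ + τ, σ = τ: θ(ξ,τ) = u(ξ + τ, τ).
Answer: θ(ξ, τ) = 2exp(-2τ)sin(ξ + τ) - 2exp(-8τ)sin(2ξ + 2τ)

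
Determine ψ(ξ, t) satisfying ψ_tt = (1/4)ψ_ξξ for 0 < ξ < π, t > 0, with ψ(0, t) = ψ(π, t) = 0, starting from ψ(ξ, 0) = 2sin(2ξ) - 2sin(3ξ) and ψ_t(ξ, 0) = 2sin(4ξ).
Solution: Using separation of variables ψ = X(ξ)T(t):
Eigenfunctions: sin(nξ), n = 1, 2, 3, ...
General solution: ψ(ξ, t) = Σ [A_n cos(n t/2) + B_n sin(n t/2)] sin(nξ)
From ψ(ξ,0) = 2sin(2ξ) - 2sin(3ξ): A_2=2, A_3=-2. From ψ_t(ξ,0) = 2sin(4ξ), using ψ_t(ξ,0) = Σ ω_n B_n sin(nξ) with ω_n = n/2: B_4 = 2/2 = 1.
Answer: ψ(ξ, t) = sin(2t)sin(4ξ) + 2sin(2ξ)cos(t) - 2sin(3ξ)cos(3t/2)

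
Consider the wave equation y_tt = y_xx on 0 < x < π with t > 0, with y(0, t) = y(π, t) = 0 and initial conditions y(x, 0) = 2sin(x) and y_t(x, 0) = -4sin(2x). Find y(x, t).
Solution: Separating variables: y = Σ [A_n cos(ω_n t) + B_n sin(ω_n t)] sin(nx), ω_n = n. From ICs (B_n = velocity coefficient / ω_n): A_1=2, B_2=-2.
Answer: y(x, t) = -2sin(2t)sin(2x) + 2sin(x)cos(t)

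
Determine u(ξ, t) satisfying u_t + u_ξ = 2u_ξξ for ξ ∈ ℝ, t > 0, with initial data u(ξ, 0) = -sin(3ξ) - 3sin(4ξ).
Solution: Moving frame: η = ξ - t, σ = t, u = w(η,σ), so u_t = w_σ - w_η and u_ξξ = w_ηη.
Hence u_t + u_ξ = w_σ and the PDE becomes the heat equation w_σ = 2w_ηη on η ∈ ℝ.
Initial data: w(η,0) = u(η,0) = -sin(3η) - 3sin(4η). Each mode sin(nη) decays as exp(-2n²σ) on ℝ, so w(η,σ) = Σ c_n exp(-2n²σ) sin(nη) with c_3=-1, c_4=-3: w(η,σ) = -exp(-18σ)sin(3η) - 3exp(-32σ)sin(4η).
Substituting back: u(ξ,t) = w(ξ - t, t).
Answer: u(ξ, t) = exp(-18t)sin(3t - 3ξ) + 3exp(-32t)sin(4t - 4ξ)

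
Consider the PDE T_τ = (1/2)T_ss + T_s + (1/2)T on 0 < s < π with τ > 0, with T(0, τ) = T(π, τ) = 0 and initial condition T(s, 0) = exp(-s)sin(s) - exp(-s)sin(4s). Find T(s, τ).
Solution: Substitute T = exp(-s)u.
Then T_s = exp(-s)(u_s - u), T_ss = exp(-s)(u_ss - 2u_s + u), T_τ = exp(-s)u_τ; substituting and dividing by exp(-s), the lower-order terms cancel: u_τ = (1/2)u_ss (standard heat equation).
Data for u: u(s,0) = exp(s)T(s,0) = sin(s) - sin(4s). The boundary conditions carry over: u(0,τ) = u(π,τ) = 0.
Separating variables: u = Σ c_n exp(-n²τ/2) sin(ns). From u(s,0) = sin(s) - sin(4s): c_1=1, c_4=-1.
So u(s,τ) = -exp(-8τ)sin(4s) + exp(-τ/2)sin(s), and T(s,τ) = exp(-s)u(s,τ).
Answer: T(s, τ) = -exp(-s)exp(-8τ)sin(4s) + exp(-s)exp(-τ/2)sin(s)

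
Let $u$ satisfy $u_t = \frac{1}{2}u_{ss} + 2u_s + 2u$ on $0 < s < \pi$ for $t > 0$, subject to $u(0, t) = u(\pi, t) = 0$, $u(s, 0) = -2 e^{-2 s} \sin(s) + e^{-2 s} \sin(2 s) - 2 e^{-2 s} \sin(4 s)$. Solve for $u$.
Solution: Substitute $u = e^{-2s}w$.
Then $u_s = e^{-2s}(w_s - 2w)$, $u_{ss} = e^{-2s}(w_{ss} - 4w_s + 4w)$, $u_t = e^{-2s}w_t$; substituting and dividing by $e^{-2s}$, the lower-order terms cancel: $w_t = \frac{1}{2}w_{ss}$ (standard heat equation).
Data for $w$: $w(s,0) = e^{2s}u(s,0) = -2 \sin(s) + \sin(2 s) - 2 \sin(4 s)$. The boundary conditions carry over: $w(0,t) = w(\pi,t) = 0$.
Separating variables: $w = \sum c_n e^{-n^2t/2} \sin(ns)$. From $w(s,0) = -2 \sin(s) + \sin(2 s) - 2 \sin(4 s)$: $c_1=-2, c_2=1, c_4=-2$.
So $w(s,t) = e^{-2 t} \sin(2 s) - 2 e^{-8 t} \sin(4 s) - 2 e^{-t/2} \sin(s)$, and $u(s,t) = e^{-2s}w(s,t)$.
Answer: $u(s, t) = e^{-2 s} e^{-2 t} \sin(2 s) - 2 e^{-2 s} e^{-8 t} \sin(4 s) - 2 e^{-2 s} e^{-t/2} \sin(s)$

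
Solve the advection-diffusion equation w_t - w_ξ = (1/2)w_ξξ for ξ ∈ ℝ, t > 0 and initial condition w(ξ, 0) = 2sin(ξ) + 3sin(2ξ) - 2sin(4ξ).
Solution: Change to a moving frame: let η = ξ + t, σ = t and write w(ξ,t) = u(η,σ).
By the chain rule w_t = u_σ + u_η, w_ξ = u_η, w_ξξ = u_ηη.
Then w_t - w_ξ = u_σ: the advection term cancels and the PDE becomes the heat equation u_σ = (1/2)u_ηη on η ∈ ℝ.
Initial data: u(η,0) = w(η,0) = 2sin(η) + 3sin(2η) - 2sin(4η).
On η ∈ ℝ each mode satisfies (sin(nη))″ = -n² sin(nη), so exp(-n²σ/2) sin(nη) solves the heat equation; by superposition u(η,σ) = Σ c_n exp(-n²σ/2) sin(nη).
Reading off the coefficients: c_1=2, c_2=3, c_4=-2, so u(η,σ) = 3exp(-2σ)sin(2η) - 2exp(-8σ)sin(4η) + 2exp(-σ/2)sin(η).
Substituting back η = ξ + t, σ = t: w(ξ,t) = u(ξ + t, t).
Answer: w(ξ, t) = 3exp(-2t)sin(2t + 2ξ) - 2exp(-8t)sin(4t + 4ξ) + 2exp(-t/2)sin(t + ξ)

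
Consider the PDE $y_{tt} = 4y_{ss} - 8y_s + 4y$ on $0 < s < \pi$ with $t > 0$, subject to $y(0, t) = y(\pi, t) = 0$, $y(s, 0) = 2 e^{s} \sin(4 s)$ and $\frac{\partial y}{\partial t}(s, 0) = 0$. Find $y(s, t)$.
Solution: Substitute $y = e^{s}u$, i.e. $u = e^{-s}y$.
By the product rule, $y_s = e^{s}(u_s + u)$, $y_{ss} = e^{s}(u_{ss} + 2u_s + u)$, $y_{tt} = e^{s}u_{tt}$.
Substituting into the PDE and dividing by $e^{s}$: $u_{tt} = 4(u_{ss} + 2u_s + u) - 8(u_s + u) + 4u$.
The lower-order terms cancel, leaving the standard wave equation $u_{tt} = 4u_{ss}$.
Initial data for $u$: $u(s,0) = e^{-s}y(s,0) = 2 \sin(4 s)$; $u_t(s,0) = e^{-s}y_t(s,0) = 0$. The boundary conditions carry over: $u(0,t) = u(\pi,t) = 0$.
Solve for $u$:
  Using separation of variables $u = X(s)T(t)$:
  Eigenfunctions: $\sin(ns)$, $n = 1, 2, 3, \ldots$
  General solution: $u(s, t) = \sum [A_n \cos(2n t) + B_n \sin(2n t)] \sin(ns)$
  From $u(s,0) = 2 \sin(4 s)$: $A_4=2$. From $u_t(s,0) = 0$: all $B_n = 0$.
Hence $u(s,t) = 2 \sin(4 s) \cos(8 t)$.
Transform back: $y(s,t) = e^{s}u(s,t)$.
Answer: $y(s, t) = 2 e^{s} \sin(4 s) \cos(8 t)$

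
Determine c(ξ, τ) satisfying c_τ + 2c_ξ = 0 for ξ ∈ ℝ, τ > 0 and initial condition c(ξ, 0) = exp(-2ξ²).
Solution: By method of characteristics (waves move right with speed 2):
Along characteristics ξ - 2τ = const, c is constant, so c(ξ,τ) = f(ξ - 2τ) with f = c(·, 0).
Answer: c(ξ, τ) = exp(-2(ξ - 2τ)²)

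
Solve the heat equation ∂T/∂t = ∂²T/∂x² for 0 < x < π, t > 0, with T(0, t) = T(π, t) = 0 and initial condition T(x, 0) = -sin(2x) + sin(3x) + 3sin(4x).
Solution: Separating variables: T = Σ c_n exp(-n²t) sin(nx). From T(x,0) = -sin(2x) + sin(3x) + 3sin(4x): c_2=-1, c_3=1, c_4=3.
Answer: T(x, t) = -exp(-4t)sin(2x) + exp(-9t)sin(3x) + 3exp(-16t)sin(4x)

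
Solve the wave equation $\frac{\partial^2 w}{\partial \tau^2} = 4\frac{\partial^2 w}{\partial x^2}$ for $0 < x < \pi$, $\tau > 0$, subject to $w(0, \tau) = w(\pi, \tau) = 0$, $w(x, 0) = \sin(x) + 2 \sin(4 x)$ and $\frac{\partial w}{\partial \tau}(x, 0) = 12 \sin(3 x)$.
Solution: Using separation of variables $w = X(x)T(\tau)$:
Eigenfunctions: $\sin(nx)$, $n = 1, 2, 3, \ldots$
General solution: $w(x, \tau) = \sum [A_n \cos(2n \tau) + B_n \sin(2n \tau)] \sin(nx)$
From $w(x,0) = \sin(x) + 2 \sin(4 x)$: $A_1=1, A_4=2$. From $w_{\tau}(x,0) = 12 \sin(3 x)$, using $w_{\tau}(x,0) = \sum \omega_n B_n \sin(nx)$ with $\omega_n = 2n$: $B_3 = 12/6 = 2$.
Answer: $w(x, \tau) = 2 \sin(6 \tau) \sin(3 x) + \sin(x) \cos(2 \tau) + 2 \sin(4 x) \cos(8 \tau)$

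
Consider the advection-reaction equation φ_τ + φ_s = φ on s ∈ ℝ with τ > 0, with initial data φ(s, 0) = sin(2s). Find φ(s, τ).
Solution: Substitute φ = exp(τ)u.
Then φ_τ = exp(τ)(u_τ + u), φ_s = exp(τ)u_s; substituting and dividing by exp(τ), the lower-order terms cancel: u_τ + u_s = 0 (standard advection equation).
Data for u: u(s,0) = φ(s,0) = sin(2s).
By characteristics (ds/dτ = 1), u(s,τ) = f(s - τ) with f = u(·, 0).
So u(s,τ) = sin(2s - 2τ), and φ(s,τ) = exp(τ)u(s,τ).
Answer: φ(s, τ) = exp(τ)sin(2s - 2τ)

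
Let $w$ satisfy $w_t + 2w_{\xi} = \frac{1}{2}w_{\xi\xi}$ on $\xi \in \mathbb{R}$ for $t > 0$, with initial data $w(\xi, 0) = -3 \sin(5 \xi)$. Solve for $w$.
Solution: Moving frame: $\eta = \xi - 2t$, $\sigma = t$, $w = u(\eta,\sigma)$, so $w_t = u_{\sigma} - 2u_{\eta}$ and $w_{\xi\xi} = u_{\eta\eta}$.
Hence $w_t + 2w_{\xi} = u_{\sigma}$ and the PDE becomes the heat equation $u_{\sigma} = \frac{1}{2}u_{\eta\eta}$ on $\eta \in \mathbb{R}$.
Initial data: $u(\eta,0) = w(\eta,0) = -3 \sin(5 \eta)$. Each mode $\sin(n\eta)$ decays as $e^{-n^2\sigma/2}$ on $\mathbb{R}$, so $u(\eta,\sigma) = \sum c_n e^{-n^2\sigma/2} \sin(n\eta)$ with $c_5=-3$: $u(\eta,\sigma) = -3 e^{-25 \sigma/2} \sin(5 \eta)$.
Substituting back: $w(\xi,t) = u(\xi - 2t, t)$.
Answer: $w(\xi, t) = -3 e^{-25 t/2} \sin(5 \xi - 10 t)$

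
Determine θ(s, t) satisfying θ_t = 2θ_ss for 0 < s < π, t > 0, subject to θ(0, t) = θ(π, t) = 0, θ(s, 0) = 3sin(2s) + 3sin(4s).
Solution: Separating variables: θ = Σ c_n exp(-2n²t) sin(ns). From θ(s,0) = 3sin(2s) + 3sin(4s): c_2=3, c_4=3.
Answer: θ(s, t) = 3exp(-8t)sin(2s) + 3exp(-32t)sin(4s)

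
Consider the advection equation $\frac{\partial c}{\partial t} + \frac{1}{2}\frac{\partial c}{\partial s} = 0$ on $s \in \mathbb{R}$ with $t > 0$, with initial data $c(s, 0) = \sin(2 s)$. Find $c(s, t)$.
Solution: By method of characteristics (waves move right with speed 1/2):
Along characteristics $s - \frac{1}{2}t =$ const, $c$ is constant, so $c(s,t) = f(s - \frac{1}{2}t)$ with $f = c( \cdot , 0)$.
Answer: $c(s, t) = \sin(2 s - t)$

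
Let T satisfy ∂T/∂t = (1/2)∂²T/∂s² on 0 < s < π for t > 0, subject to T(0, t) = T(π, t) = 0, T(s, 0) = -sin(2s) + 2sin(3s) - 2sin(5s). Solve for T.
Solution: Using separation of variables T = X(s)G(t):
Eigenfunctions: sin(ns), n = 1, 2, 3, ...
General solution: T(s, t) = Σ c_n sin(ns) exp(-n² t/2)
Matching T(s,0) = -sin(2s) + 2sin(3s) - 2sin(5s) term by term: c_2=-1, c_3=2, c_5=-2.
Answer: T(s, t) = -exp(-2t)sin(2s) + 2exp(-9t/2)sin(3s) - 2exp(-25t/2)sin(5s)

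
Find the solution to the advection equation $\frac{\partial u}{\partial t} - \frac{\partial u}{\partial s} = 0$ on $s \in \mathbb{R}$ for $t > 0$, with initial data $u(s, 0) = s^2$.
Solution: By method of characteristics (waves move left with speed 1):
Along characteristics $s + t =$ const, $u$ is constant, so $u(s,t) = f(s + t)$ with $f = u( \cdot , 0)$.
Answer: $u(s, t) = s^2 + 2 s t + t^2$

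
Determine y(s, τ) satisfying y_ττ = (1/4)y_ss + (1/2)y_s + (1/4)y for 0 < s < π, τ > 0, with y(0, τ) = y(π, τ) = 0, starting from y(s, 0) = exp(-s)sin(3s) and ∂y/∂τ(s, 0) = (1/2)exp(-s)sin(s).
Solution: Substitute y = exp(-s)u, i.e. u = exp(s)y.
By the product rule, y_s = exp(-s)(u_s - u), y_ss = exp(-s)(u_ss - 2u_s + u), y_ττ = exp(-s)u_ττ.
Substituting into the PDE and dividing by exp(-s): u_ττ = (1/4)(u_ss - 2u_s + u) + (1/2)(u_s - u) + (1/4)u.
The lower-order terms cancel, leaving the standard wave equation u_ττ = (1/4)u_ss.
Initial data for u: u(s,0) = exp(s)y(s,0) = sin(3s); u_τ(s,0) = exp(s)y_τ(s,0) = (1/2)sin(s). The boundary conditions carry over: u(0,τ) = u(π,τ) = 0.
Solve for u:
  Using separation of variables u = X(s)T(τ):
  Eigenfunctions: sin(ns), n = 1, 2, 3, ...
  General solution: u(s, τ) = Σ [A_n cos(n τ/2) + B_n sin(n τ/2)] sin(ns)
  From u(s,0) = sin(3s): A_3=1. From u_τ(s,0) = (1/2)sin(s), using u_τ(s,0) = Σ ω_n B_n sin(ns) with ω_n = n/2: B_1 = (1/2)/(1/2) = 1.
Hence u(s,τ) = sin(s)sin(τ/2) + sin(3s)cos(3τ/2).
Transform back: y(s,τ) = exp(-s)u(s,τ).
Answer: y(s, τ) = exp(-s)sin(s)sin(τ/2) + exp(-s)sin(3s)cos(3τ/2)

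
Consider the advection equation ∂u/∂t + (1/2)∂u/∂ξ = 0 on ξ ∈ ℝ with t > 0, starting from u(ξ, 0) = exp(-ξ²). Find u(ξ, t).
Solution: By method of characteristics (waves move right with speed 1/2):
Along characteristics ξ - (1/2)t = const, u is constant, so u(ξ,t) = f(ξ - (1/2)t) with f = u(·, 0).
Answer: u(ξ, t) = exp(-(-t/2 + ξ)²)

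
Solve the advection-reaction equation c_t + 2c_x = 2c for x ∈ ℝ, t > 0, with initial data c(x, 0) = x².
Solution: Substitute c = exp(2t)u, i.e. u = exp(-2t)c.
By the product rule, c_t = exp(2t)(u_t + 2u), c_x = exp(2t)u_x.
Substituting into the PDE and dividing by exp(2t): u_t + 2u + 2u_x = 2u.
The lower-order terms cancel, leaving the standard advection equation u_t + 2u_x = 0.
Initial data for u: u(x,0) = c(x,0) = x².
Solve for u:
  By method of characteristics (waves move right with speed 2):
  Along characteristics x - 2t = const, u is constant, so u(x,t) = f(x - 2t) with f = u(·, 0).
Hence u(x,t) = 4t² - 4tx + x².
Transform back: c(x,t) = exp(2t)u(x,t).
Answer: c(x, t) = 4t²exp(2t) - 4txexp(2t) + x²exp(2t)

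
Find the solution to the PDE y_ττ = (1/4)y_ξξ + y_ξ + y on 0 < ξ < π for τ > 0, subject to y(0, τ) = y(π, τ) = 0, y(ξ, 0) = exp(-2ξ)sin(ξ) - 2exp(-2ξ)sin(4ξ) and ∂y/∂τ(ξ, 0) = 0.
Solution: Substitute y = exp(-2ξ)u, i.e. u = exp(2ξ)y.
By the product rule, y_ξ = exp(-2ξ)(u_ξ - 2u), y_ξξ = exp(-2ξ)(u_ξξ - 4u_ξ + 4u), y_ττ = exp(-2ξ)u_ττ.
Substituting into the PDE and dividing by exp(-2ξ): u_ττ = (1/4)(u_ξξ - 4u_ξ + 4u) + (u_ξ - 2u) + u.
The lower-order terms cancel, leaving the standard wave equation u_ττ = (1/4)u_ξξ.
Initial data for u: u(ξ,0) = exp(2ξ)y(ξ,0) = sin(ξ) - 2sin(4ξ); u_τ(ξ,0) = exp(2ξ)y_τ(ξ,0) = 0. The boundary conditions carry over: u(0,τ) = u(π,τ) = 0.
Solve for u:
  Using separation of variables u = X(ξ)T(τ):
  Eigenfunctions: sin(nξ), n = 1, 2, 3, ...
  General solution: u(ξ, τ) = Σ [A_n cos(n τ/2) + B_n sin(n τ/2)] sin(nξ)
  From u(ξ,0) = sin(ξ) - 2sin(4ξ): A_1=1, A_4=-2. From u_τ(ξ,0) = 0: all B_n = 0.
Hence u(ξ,τ) = sin(ξ)cos(τ/2) - 2sin(4ξ)cos(2τ).
Transform back: y(ξ,τ) = exp(-2ξ)u(ξ,τ).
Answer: y(ξ, τ) = exp(-2ξ)sin(ξ)cos(τ/2) - 2exp(-2ξ)sin(4ξ)cos(2τ)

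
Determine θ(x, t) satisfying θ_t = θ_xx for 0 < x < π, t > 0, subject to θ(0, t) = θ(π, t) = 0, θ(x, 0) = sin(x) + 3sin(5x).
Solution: Using separation of variables θ = X(x)G(t):
Eigenfunctions: sin(nx), n = 1, 2, 3, ...
General solution: θ(x, t) = Σ c_n sin(nx) exp(-n² t)
Matching θ(x,0) = sin(x) + 3sin(5x) term by term: c_1=1, c_5=3.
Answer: θ(x, t) = exp(-t)sin(x) + 3exp(-25t)sin(5x)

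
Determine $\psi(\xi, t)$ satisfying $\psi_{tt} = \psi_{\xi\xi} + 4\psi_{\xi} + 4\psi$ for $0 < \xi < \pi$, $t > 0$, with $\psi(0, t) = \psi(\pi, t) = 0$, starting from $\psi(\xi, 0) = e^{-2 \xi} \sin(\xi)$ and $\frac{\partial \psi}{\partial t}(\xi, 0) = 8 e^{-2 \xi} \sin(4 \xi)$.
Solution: Substitute $\psi = e^{-2\xi}u$, i.e. $u = e^{2\xi}\psi$.
By the product rule, $\psi_{\xi} = e^{-2\xi}(u_{\xi} - 2u)$, $\psi_{\xi\xi} = e^{-2\xi}(u_{\xi\xi} - 4u_{\xi} + 4u)$, $\psi_{tt} = e^{-2\xi}u_{tt}$.
Substituting into the PDE and dividing by $e^{-2\xi}$: $u_{tt} = (u_{\xi\xi} - 4u_{\xi} + 4u) + 4(u_{\xi} - 2u) + 4u$.
The lower-order terms cancel, leaving the standard wave equation $u_{tt} = u_{\xi\xi}$.
Initial data for $u$: $u(\xi,0) = e^{2\xi}\psi(\xi,0) = \sin(\xi)$; $u_t(\xi,0) = e^{2\xi}\psi_t(\xi,0) = 8 \sin(4 \xi)$. The boundary conditions carry over: $u(0,t) = u(\pi,t) = 0$.
Solve for $u$:
  Using separation of variables $u = X(\xi)T(t)$:
  Eigenfunctions: $\sin(n\xi)$, $n = 1, 2, 3, \ldots$
  General solution: $u(\xi, t) = \sum [A_n \cos(n t) + B_n \sin(n t)] \sin(n\xi)$
  From $u(\xi,0) = \sin(\xi)$: $A_1=1$. From $u_t(\xi,0) = 8 \sin(4 \xi)$, using $u_t(\xi,0) = \sum \omega_n B_n \sin(n\xi)$ with $\omega_n = n$: $B_4 = 8/4 = 2$.
Hence $u(\xi,t) = 2 \sin(4 t) \sin(4 \xi) + \sin(\xi) \cos(t)$.
Transform back: $\psi(\xi,t) = e^{-2\xi}u(\xi,t)$.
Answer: $\psi(\xi, t) = e^{-2 \xi} \sin(\xi) \cos(t) + 2 e^{-2 \xi} \sin(4 \xi) \sin(4 t)$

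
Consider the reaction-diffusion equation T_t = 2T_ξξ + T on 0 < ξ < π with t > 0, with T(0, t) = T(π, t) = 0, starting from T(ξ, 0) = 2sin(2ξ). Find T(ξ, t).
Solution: Substitute T = exp(t)u.
Then T_t = exp(t)(u_t + u), T_ξξ = exp(t)u_ξξ; substituting and dividing by exp(t), the lower-order terms cancel: u_t = 2u_ξξ (standard heat equation).
Data for u: u(ξ,0) = T(ξ,0) = 2sin(2ξ). The boundary conditions carry over: u(0,t) = u(π,t) = 0.
Separating variables: u = Σ c_n exp(-2n²t) sin(nξ). From u(ξ,0) = 2sin(2ξ): c_2=2.
So u(ξ,t) = 2exp(-8t)sin(2ξ), and T(ξ,t) = exp(t)u(ξ,t).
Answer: T(ξ, t) = 2exp(-7t)sin(2ξ)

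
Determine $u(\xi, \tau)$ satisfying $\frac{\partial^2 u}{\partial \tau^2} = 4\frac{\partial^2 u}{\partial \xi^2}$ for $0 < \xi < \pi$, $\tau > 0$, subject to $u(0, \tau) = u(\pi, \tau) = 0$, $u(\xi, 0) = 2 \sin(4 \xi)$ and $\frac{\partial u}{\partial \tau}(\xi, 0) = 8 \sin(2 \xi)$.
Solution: Separating variables: $u = \sum [A_n \cos(\omega_n \tau) + B_n \sin(\omega_n \tau)] \sin(n\xi)$, $\omega_n = 2n$. From ICs ($B_n$ = velocity coefficient / $\omega_n$): $A_4=2, B_2=2$.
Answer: $u(\xi, \tau) = 2 \sin(4 \tau) \sin(2 \xi) + 2 \sin(4 \xi) \cos(8 \tau)$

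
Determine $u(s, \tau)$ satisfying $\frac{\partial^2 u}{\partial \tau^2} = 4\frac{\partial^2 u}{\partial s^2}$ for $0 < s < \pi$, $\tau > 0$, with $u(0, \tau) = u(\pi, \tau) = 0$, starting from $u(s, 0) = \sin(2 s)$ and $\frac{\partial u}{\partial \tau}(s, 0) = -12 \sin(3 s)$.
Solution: Separating variables: $u = \sum [A_n \cos(\omega_n \tau) + B_n \sin(\omega_n \tau)] \sin(ns)$, $\omega_n = 2n$. From ICs ($B_n$ = velocity coefficient / $\omega_n$): $A_2=1, B_3=-2$.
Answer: $u(s, \tau) = -2 \sin(6 \tau) \sin(3 s) + \sin(2 s) \cos(4 \tau)$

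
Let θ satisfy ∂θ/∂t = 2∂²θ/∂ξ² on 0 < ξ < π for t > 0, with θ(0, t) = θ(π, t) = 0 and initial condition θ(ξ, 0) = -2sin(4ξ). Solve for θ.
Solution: Separating variables: θ = Σ c_n exp(-2n²t) sin(nξ). From θ(ξ,0) = -2sin(4ξ): c_4=-2.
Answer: θ(ξ, t) = -2exp(-32t)sin(4ξ)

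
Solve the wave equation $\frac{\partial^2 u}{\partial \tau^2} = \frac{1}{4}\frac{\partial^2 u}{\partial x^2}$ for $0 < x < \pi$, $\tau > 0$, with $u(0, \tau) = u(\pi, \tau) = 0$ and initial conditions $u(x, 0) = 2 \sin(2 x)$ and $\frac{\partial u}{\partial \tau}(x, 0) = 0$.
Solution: Separating variables: $u = \sum [A_n \cos(\omega_n \tau) + B_n \sin(\omega_n \tau)] \sin(nx)$, $\omega_n = n/2$. From ICs: $A_2=2$.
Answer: $u(x, \tau) = 2 \sin(2 x) \cos(\tau)$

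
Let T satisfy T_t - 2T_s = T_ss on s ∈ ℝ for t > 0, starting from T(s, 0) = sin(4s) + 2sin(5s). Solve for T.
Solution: Moving frame: η = s + 2t, σ = t, T = u(η,σ), so T_t = u_σ + 2u_η and T_ss = u_ηη.
Hence T_t - 2T_s = u_σ and the PDE becomes the heat equation u_σ = u_ηη on η ∈ ℝ.
Initial data: u(η,0) = T(η,0) = sin(4η) + 2sin(5η). Each mode sin(nη) decays as exp(-n²σ) on ℝ, so u(η,σ) = Σ c_n exp(-n²σ) sin(nη) with c_4=1, c_5=2: u(η,σ) = exp(-16σ)sin(4η) + 2exp(-25σ)sin(5η).
Substituting back: T(s,t) = u(s + 2t, t).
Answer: T(s, t) = exp(-16t)sin(4s + 8t) + 2exp(-25t)sin(5s + 10t)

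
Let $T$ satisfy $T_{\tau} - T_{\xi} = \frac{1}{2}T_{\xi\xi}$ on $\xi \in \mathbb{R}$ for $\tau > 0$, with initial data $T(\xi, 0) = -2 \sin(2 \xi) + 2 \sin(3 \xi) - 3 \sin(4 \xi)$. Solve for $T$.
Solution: Change to a moving frame: let $\eta = \xi + \tau$, $\sigma = \tau$ and write $T(\xi,\tau) = u(\eta,\sigma)$.
By the chain rule $T_{\tau} = u_{\sigma} + u_{\eta}$, $T_{\xi} = u_{\eta}$, $T_{\xi\xi} = u_{\eta\eta}$.
Then $T_{\tau} - T_{\xi} = u_{\sigma}$: the advection term cancels and the PDE becomes the heat equation $u_{\sigma} = \frac{1}{2}u_{\eta\eta}$ on $\eta \in \mathbb{R}$.
Initial data: $u(\eta,0) = T(\eta,0) = -2 \sin(2 \eta) + 2 \sin(3 \eta) - 3 \sin(4 \eta)$.
On $\eta \in \mathbb{R}$ each mode satisfies $(\sin(n\eta))'' = -n^2 \sin(n\eta)$, so $e^{-n^2\sigma/2} \sin(n\eta)$ solves the heat equation; by superposition $u(\eta,\sigma) = \sum c_n e^{-n^2\sigma/2} \sin(n\eta)$.
Reading off the coefficients: $c_2=-2, c_3=2, c_4=-3$, so $u(\eta,\sigma) = -2 e^{-2 \sigma} \sin(2 \eta) - 3 e^{-8 \sigma} \sin(4 \eta) + 2 e^{-9 \sigma/2} \sin(3 \eta)$.
Substituting back $\eta = \xi + \tau$, $\sigma = \tau$: $T(\xi,\tau) = u(\xi + \tau, \tau)$.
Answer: $T(\xi, \tau) = -2 e^{-2 \tau} \sin(2 \tau + 2 \xi) - 3 e^{-8 \tau} \sin(4 \tau + 4 \xi) + 2 e^{-9 \tau/2} \sin(3 \tau + 3 \xi)$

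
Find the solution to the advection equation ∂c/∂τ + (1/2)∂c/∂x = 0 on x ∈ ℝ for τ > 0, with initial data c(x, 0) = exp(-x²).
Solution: By characteristics (dx/dτ = 1/2), c(x,τ) = f(x - (1/2)τ) with f = c(·, 0).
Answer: c(x, τ) = exp(-(x - τ/2)²)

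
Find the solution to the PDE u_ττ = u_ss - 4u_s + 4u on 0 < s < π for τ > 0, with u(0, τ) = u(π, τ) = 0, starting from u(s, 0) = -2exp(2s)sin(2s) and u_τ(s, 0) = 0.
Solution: Substitute u = exp(2s)w, i.e. w = exp(-2s)u.
By the product rule, u_s = exp(2s)(w_s + 2w), u_ss = exp(2s)(w_ss + 4w_s + 4w), u_ττ = exp(2s)w_ττ.
Substituting into the PDE and dividing by exp(2s): w_ττ = (w_ss + 4w_s + 4w) - 4(w_s + 2w) + 4w.
The lower-order terms cancel, leaving the standard wave equation w_ττ = w_ss.
Initial data for w: w(s,0) = exp(-2s)u(s,0) = -2sin(2s); w_τ(s,0) = exp(-2s)u_τ(s,0) = 0. The boundary conditions carry over: w(0,τ) = w(π,τ) = 0.
Solve for w:
  Using separation of variables w = X(s)T(τ):
  Eigenfunctions: sin(ns), n = 1, 2, 3, ...
  General solution: w(s, τ) = Σ [A_n cos(n τ) + B_n sin(n τ)] sin(ns)
  From w(s,0) = -2sin(2s): A_2=-2. From w_τ(s,0) = 0: all B_n = 0.
Hence w(s,τ) = -2sin(2s)cos(2τ).
Transform back: u(s,τ) = exp(2s)w(s,τ).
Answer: u(s, τ) = -2exp(2s)sin(2s)cos(2τ)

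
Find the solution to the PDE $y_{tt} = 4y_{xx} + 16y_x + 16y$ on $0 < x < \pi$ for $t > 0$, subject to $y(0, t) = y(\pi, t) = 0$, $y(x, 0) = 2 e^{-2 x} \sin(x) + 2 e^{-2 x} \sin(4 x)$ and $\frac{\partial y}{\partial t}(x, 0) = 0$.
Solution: Substitute $y = e^{-2x}u$.
Then $y_x = e^{-2x}(u_x - 2u)$, $y_{xx} = e^{-2x}(u_{xx} - 4u_x + 4u)$, $y_{tt} = e^{-2x}u_{tt}$; substituting and dividing by $e^{-2x}$, the lower-order terms cancel: $u_{tt} = 4u_{xx}$ (standard wave equation).
Data for $u$: $u(x,0) = e^{2x}y(x,0) = 2 \sin(x) + 2 \sin(4 x)$; $u_t(x,0) = e^{2x}y_t(x,0) = 0$. The boundary conditions carry over: $u(0,t) = u(\pi,t) = 0$.
Separating variables: $u = \sum [A_n \cos(\omega_n t) + B_n \sin(\omega_n t)] \sin(nx)$, $\omega_n = 2n$. From ICs: $A_1=2, A_4=2$.
So $u(x,t) = 2 \sin(x) \cos(2 t) + 2 \sin(4 x) \cos(8 t)$, and $y(x,t) = e^{-2x}u(x,t)$.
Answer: $y(x, t) = 2 e^{-2 x} \sin(x) \cos(2 t) + 2 e^{-2 x} \sin(4 x) \cos(8 t)$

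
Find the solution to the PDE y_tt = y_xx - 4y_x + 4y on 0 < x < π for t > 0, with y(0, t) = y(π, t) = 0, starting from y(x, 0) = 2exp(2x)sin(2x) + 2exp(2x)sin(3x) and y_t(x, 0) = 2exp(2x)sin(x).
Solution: Substitute y = exp(2x)u, i.e. u = exp(-2x)y.
By the product rule, y_x = exp(2x)(u_x + 2u), y_xx = exp(2x)(u_xx + 4u_x + 4u), y_tt = exp(2x)u_tt.
Substituting into the PDE and dividing by exp(2x): u_tt = (u_xx + 4u_x + 4u) - 4(u_x + 2u) + 4u.
The lower-order terms cancel, leaving the standard wave equation u_tt = u_xx.
Initial data for u: u(x,0) = exp(-2x)y(x,0) = 2sin(2x) + 2sin(3x); u_t(x,0) = exp(-2x)y_t(x,0) = 2sin(x). The boundary conditions carry over: u(0,t) = u(π,t) = 0.
Solve for u:
  Using separation of variables u = X(x)T(t):
  Eigenfunctions: sin(nx), n = 1, 2, 3, ...
  General solution: u(x, t) = Σ [A_n cos(n t) + B_n sin(n t)] sin(nx)
  From u(x,0) = 2sin(2x) + 2sin(3x): A_2=2, A_3=2. From u_t(x,0) = 2sin(x), using u_t(x,0) = Σ ω_n B_n sin(nx) with ω_n = n: B_1 = 2/1 = 2.
Hence u(x,t) = 2sin(t)sin(x) + 2sin(2x)cos(2t) + 2sin(3x)cos(3t).
Transform back: y(x,t) = exp(2x)u(x,t).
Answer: y(x, t) = 2exp(2x)sin(t)sin(x) + 2exp(2x)sin(2x)cos(2t) + 2exp(2x)sin(3x)cos(3t)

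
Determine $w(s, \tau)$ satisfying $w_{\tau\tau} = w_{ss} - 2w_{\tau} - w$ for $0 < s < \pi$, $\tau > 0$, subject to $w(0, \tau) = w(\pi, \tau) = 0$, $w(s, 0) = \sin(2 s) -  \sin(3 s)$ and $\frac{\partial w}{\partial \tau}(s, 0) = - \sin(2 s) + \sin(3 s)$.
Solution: Substitute $w = e^{-\tau}u$.
Then $w_{\tau} = e^{-\tau}(u_{\tau} - u)$, $w_{\tau\tau} = e^{-\tau}(u_{\tau\tau} - 2u_{\tau} + u)$, $w_{ss} = e^{-\tau}u_{ss}$; substituting and dividing by $e^{-\tau}$, the lower-order terms cancel: $u_{\tau\tau} = u_{ss}$ (standard wave equation).
Data for $u$: $u(s,0) = w(s,0) = \sin(2 s) - \sin(3 s)$; $u_{\tau}(s,0) = w_{\tau}(s,0) + w(s,0) = 0$. The boundary conditions carry over: $u(0,\tau) = u(\pi,\tau) = 0$.
Separating variables: $u = \sum [A_n \cos(\omega_n \tau) + B_n \sin(\omega_n \tau)] \sin(ns)$, $\omega_n = n$. From ICs: $A_2=1, A_3=-1$.
So $u(s,\tau) = \sin(2 s) \cos(2 \tau) - \sin(3 s) \cos(3 \tau)$, and $w(s,\tau) = e^{-\tau}u(s,\tau)$.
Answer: $w(s, \tau) = e^{-\tau} \sin(2 s) \cos(2 \tau) -  e^{-\tau} \sin(3 s) \cos(3 \tau)$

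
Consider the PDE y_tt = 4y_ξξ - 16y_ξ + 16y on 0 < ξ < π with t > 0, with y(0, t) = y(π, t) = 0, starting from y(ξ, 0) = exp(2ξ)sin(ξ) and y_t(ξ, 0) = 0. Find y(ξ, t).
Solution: Substitute y = exp(2ξ)u.
Then y_ξ = exp(2ξ)(u_ξ + 2u), y_ξξ = exp(2ξ)(u_ξξ + 4u_ξ + 4u), y_tt = exp(2ξ)u_tt; substituting and dividing by exp(2ξ), the lower-order terms cancel: u_tt = 4u_ξξ (standard wave equation).
Data for u: u(ξ,0) = exp(-2ξ)y(ξ,0) = sin(ξ); u_t(ξ,0) = exp(-2ξ)y_t(ξ,0) = 0. The boundary conditions carry over: u(0,t) = u(π,t) = 0.
Separating variables: u = Σ [A_n cos(ω_n t) + B_n sin(ω_n t)] sin(nξ), ω_n = 2n. From ICs: A_1=1.
So u(ξ,t) = sin(ξ)cos(2t), and y(ξ,t) = exp(2ξ)u(ξ,t).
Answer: y(ξ, t) = exp(2ξ)sin(ξ)cos(2t)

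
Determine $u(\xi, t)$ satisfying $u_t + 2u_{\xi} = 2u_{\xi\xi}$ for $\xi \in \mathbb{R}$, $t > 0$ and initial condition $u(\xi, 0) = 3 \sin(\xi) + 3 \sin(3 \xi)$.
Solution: Change to a moving frame: let $\eta = \xi - 2t$, $\sigma = t$ and write $u(\xi,t) = w(\eta,\sigma)$.
By the chain rule $u_t = w_{\sigma} - 2w_{\eta}$, $u_{\xi} = w_{\eta}$, $u_{\xi\xi} = w_{\eta\eta}$.
Then $u_t + 2u_{\xi} = w_{\sigma}$: the advection term cancels and the PDE becomes the heat equation $w_{\sigma} = 2w_{\eta\eta}$ on $\eta \in \mathbb{R}$.
Initial data: $w(\eta,0) = u(\eta,0) = 3 \sin(\eta) + 3 \sin(3 \eta)$.
On $\eta \in \mathbb{R}$ each mode satisfies $(\sin(n\eta))'' = -n^2 \sin(n\eta)$, so $e^{-2n^2\sigma} \sin(n\eta)$ solves the heat equation; by superposition $w(\eta,\sigma) = \sum c_n e^{-2n^2\sigma} \sin(n\eta)$.
Reading off the coefficients: $c_1=3, c_3=3$, so $w(\eta,\sigma) = 3 e^{-2 \sigma} \sin(\eta) + 3 e^{-18 \sigma} \sin(3 \eta)$.
Substituting back $\eta = \xi - 2t$, $\sigma = t$: $u(\xi,t) = w(\xi - 2t, t)$.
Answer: $u(\xi, t) = 3 e^{-2 t} \sin(\xi - 2 t) + 3 e^{-18 t} \sin(3 \xi - 6 t)$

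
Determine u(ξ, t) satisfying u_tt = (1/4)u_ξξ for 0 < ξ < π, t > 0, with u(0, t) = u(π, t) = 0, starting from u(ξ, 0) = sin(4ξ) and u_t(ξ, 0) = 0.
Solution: Separating variables: u = Σ [A_n cos(ω_n t) + B_n sin(ω_n t)] sin(nξ), ω_n = n/2. From ICs: A_4=1.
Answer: u(ξ, t) = sin(4ξ)cos(2t)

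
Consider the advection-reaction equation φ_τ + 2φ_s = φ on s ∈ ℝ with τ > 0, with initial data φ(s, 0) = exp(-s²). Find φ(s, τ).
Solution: Substitute φ = exp(τ)u.
Then φ_τ = exp(τ)(u_τ + u), φ_s = exp(τ)u_s; substituting and dividing by exp(τ), the lower-order terms cancel: u_τ + 2u_s = 0 (standard advection equation).
Data for u: u(s,0) = φ(s,0) = exp(-s²).
By characteristics (ds/dτ = 2), u(s,τ) = f(s - 2τ) with f = u(·, 0).
So u(s,τ) = exp(-(s - 2τ)²), and φ(s,τ) = exp(τ)u(s,τ).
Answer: φ(s, τ) = exp(τ)exp(-(s - 2τ)²)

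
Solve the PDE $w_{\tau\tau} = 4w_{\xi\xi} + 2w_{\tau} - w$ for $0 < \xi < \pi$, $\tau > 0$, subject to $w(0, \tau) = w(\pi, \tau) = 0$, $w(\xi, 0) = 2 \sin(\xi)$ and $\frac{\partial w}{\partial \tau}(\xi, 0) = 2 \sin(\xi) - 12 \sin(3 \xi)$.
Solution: Substitute $w = e^{\tau}u$.
Then $w_{\tau} = e^{\tau}(u_{\tau} + u)$, $w_{\tau\tau} = e^{\tau}(u_{\tau\tau} + 2u_{\tau} + u)$, $w_{\xi\xi} = e^{\tau}u_{\xi\xi}$; substituting and dividing by $e^{\tau}$, the lower-order terms cancel: $u_{\tau\tau} = 4u_{\xi\xi}$ (standard wave equation).
Data for $u$: $u(\xi,0) = w(\xi,0) = 2 \sin(\xi)$; $u_{\tau}(\xi,0) = w_{\tau}(\xi,0) - w(\xi,0) = -12 \sin(3 \xi)$. The boundary conditions carry over: $u(0,\tau) = u(\pi,\tau) = 0$.
Separating variables: $u = \sum [A_n \cos(\omega_n \tau) + B_n \sin(\omega_n \tau)] \sin(n\xi)$, $\omega_n = 2n$. From ICs ($B_n$ = velocity coefficient / $\omega_n$): $A_1=2, B_3=-2$.
So $u(\xi,\tau) = 2 \sin(\xi) \cos(2 \tau) - 2 \sin(3 \xi) \sin(6 \tau)$, and $w(\xi,\tau) = e^{\tau}u(\xi,\tau)$.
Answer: $w(\xi, \tau) = -2 e^{\tau} \sin(6 \tau) \sin(3 \xi) + 2 e^{\tau} \sin(\xi) \cos(2 \tau)$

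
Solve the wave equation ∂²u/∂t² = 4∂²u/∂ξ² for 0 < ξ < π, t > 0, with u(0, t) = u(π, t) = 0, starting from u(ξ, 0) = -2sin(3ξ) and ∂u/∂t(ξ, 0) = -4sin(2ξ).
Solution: Using separation of variables u = X(ξ)T(t):
Eigenfunctions: sin(nξ), n = 1, 2, 3, ...
General solution: u(ξ, t) = Σ [A_n cos(2n t) + B_n sin(2n t)] sin(nξ)
From u(ξ,0) = -2sin(3ξ): A_3=-2. From u_t(ξ,0) = -4sin(2ξ), using u_t(ξ,0) = Σ ω_n B_n sin(nξ) with ω_n = 2n: B_2 = (-4)/4 = -1.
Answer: u(ξ, t) = -sin(4t)sin(2ξ) - 2sin(3ξ)cos(6t)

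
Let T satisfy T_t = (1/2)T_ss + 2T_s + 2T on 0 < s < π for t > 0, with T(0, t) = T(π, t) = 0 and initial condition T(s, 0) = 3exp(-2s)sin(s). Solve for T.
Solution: Substitute T = exp(-2s)u, i.e. u = exp(2s)T.
By the product rule, T_s = exp(-2s)(u_s - 2u), T_ss = exp(-2s)(u_ss - 4u_s + 4u), T_t = exp(-2s)u_t.
Substituting into the PDE and dividing by exp(-2s): u_t = (1/2)(u_ss - 4u_s + 4u) + 2(u_s - 2u) + 2u.
The lower-order terms cancel, leaving the standard heat equation u_t = (1/2)u_ss.
Initial data for u: u(s,0) = exp(2s)T(s,0) = 3sin(s). The boundary conditions carry over: u(0,t) = u(π,t) = 0.
Solve for u:
  Using separation of variables u = X(s)G(t):
  Eigenfunctions: sin(ns), n = 1, 2, 3, ...
  General solution: u(s, t) = Σ c_n sin(ns) exp(-n² t/2)
  Matching u(s,0) = 3sin(s) term by term: c_1=3.
Hence u(s,t) = 3exp(-t/2)sin(s).
Transform back: T(s,t) = exp(-2s)u(s,t).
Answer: T(s, t) = 3exp(-2s)exp(-t/2)sin(s)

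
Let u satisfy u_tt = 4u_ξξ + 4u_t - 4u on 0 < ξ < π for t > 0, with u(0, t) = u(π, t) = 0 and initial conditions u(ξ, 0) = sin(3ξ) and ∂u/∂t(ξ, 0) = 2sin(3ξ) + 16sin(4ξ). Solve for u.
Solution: Substitute u = exp(2t)w, i.e. w = exp(-2t)u.
By the product rule, u_t = exp(2t)(w_t + 2w), u_tt = exp(2t)(w_tt + 4w_t + 4w), u_ξξ = exp(2t)w_ξξ.
Substituting into the PDE and dividing by exp(2t): w_tt + 4w_t + 4w = 4w_ξξ + 4(w_t + 2w) - 4w.
The lower-order terms cancel, leaving the standard wave equation w_tt = 4w_ξξ.
Initial data for w: w(ξ,0) = u(ξ,0) = sin(3ξ); w_t(ξ,0) = u_t(ξ,0) - 2u(ξ,0) = 16sin(4ξ). The boundary conditions carry over: w(0,t) = w(π,t) = 0.
Solve for w:
  Using separation of variables w = X(ξ)T(t):
  Eigenfunctions: sin(nξ), n = 1, 2, 3, ...
  General solution: w(ξ, t) = Σ [A_n cos(2n t) + B_n sin(2n t)] sin(nξ)
  From w(ξ,0) = sin(3ξ): A_3=1. From w_t(ξ,0) = 16sin(4ξ), using w_t(ξ,0) = Σ ω_n B_n sin(nξ) with ω_n = 2n: B_4 = 16/8 = 2.
Hence w(ξ,t) = 2sin(8t)sin(4ξ) + sin(3ξ)cos(6t).
Transform back: u(ξ,t) = exp(2t)w(ξ,t).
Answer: u(ξ, t) = 2exp(2t)sin(8t)sin(4ξ) + exp(2t)sin(3ξ)cos(6t)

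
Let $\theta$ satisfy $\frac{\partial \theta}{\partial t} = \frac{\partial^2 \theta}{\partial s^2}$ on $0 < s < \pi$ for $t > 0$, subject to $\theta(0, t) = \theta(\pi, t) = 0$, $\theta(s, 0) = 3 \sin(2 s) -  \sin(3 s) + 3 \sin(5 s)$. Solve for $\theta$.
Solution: Separating variables: $\theta = \sum c_n e^{-n^2t} \sin(ns)$. From $\theta(s,0) = 3 \sin(2 s) - \sin(3 s) + 3 \sin(5 s)$: $c_2=3, c_3=-1, c_5=3$.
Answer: $\theta(s, t) = 3 e^{-4 t} \sin(2 s) -  e^{-9 t} \sin(3 s) + 3 e^{-25 t} \sin(5 s)$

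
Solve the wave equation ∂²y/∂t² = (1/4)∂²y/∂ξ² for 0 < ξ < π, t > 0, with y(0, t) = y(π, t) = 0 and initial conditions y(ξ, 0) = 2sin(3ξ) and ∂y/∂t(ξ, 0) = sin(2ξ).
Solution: Using separation of variables y = X(ξ)T(t):
Eigenfunctions: sin(nξ), n = 1, 2, 3, ...
General solution: y(ξ, t) = Σ [A_n cos(n t/2) + B_n sin(n t/2)] sin(nξ)
From y(ξ,0) = 2sin(3ξ): A_3=2. From y_t(ξ,0) = sin(2ξ), using y_t(ξ,0) = Σ ω_n B_n sin(nξ) with ω_n = n/2: B_2 = 1/1 = 1.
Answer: y(ξ, t) = sin(t)sin(2ξ) + 2sin(3ξ)cos(3t/2)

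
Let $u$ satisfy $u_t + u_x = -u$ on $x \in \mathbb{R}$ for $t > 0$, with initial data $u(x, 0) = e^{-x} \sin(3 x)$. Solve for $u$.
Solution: Substitute $u = e^{-x}w$, i.e. $w = e^{x}u$.
By the product rule, $u_x = e^{-x}(w_x - w)$, $u_t = e^{-x}w_t$.
Substituting into the PDE and dividing by $e^{-x}$: $w_t + (w_x - w) = -w$.
The lower-order terms cancel, leaving the standard advection equation $w_t + w_x = 0$.
Initial data for $w$: $w(x,0) = e^{x}u(x,0) = \sin(3 x)$.
Solve for $w$:
  By method of characteristics (waves move right with speed 1):
  Along characteristics $x - t =$ const, $w$ is constant, so $w(x,t) = f(x - t)$ with $f = w( \cdot , 0)$.
Hence $w(x,t) = - \sin(3 t - 3 x)$.
Transform back: $u(x,t) = e^{-x}w(x,t)$.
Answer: $u(x, t) = - e^{-x} \sin(3 t - 3 x)$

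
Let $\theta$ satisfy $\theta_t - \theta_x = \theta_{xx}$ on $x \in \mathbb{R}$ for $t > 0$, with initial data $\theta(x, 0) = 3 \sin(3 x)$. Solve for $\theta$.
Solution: Change to a moving frame: let $\eta = x + t$, $\sigma = t$ and write $\theta(x,t) = u(\eta,\sigma)$.
By the chain rule $\theta_t = u_{\sigma} + u_{\eta}$, $\theta_x = u_{\eta}$, $\theta_{xx} = u_{\eta\eta}$.
Then $\theta_t - \theta_x = u_{\sigma}$: the advection term cancels and the PDE becomes the heat equation $u_{\sigma} = u_{\eta\eta}$ on $\eta \in \mathbb{R}$.
Initial data: $u(\eta,0) = \theta(\eta,0) = 3 \sin(3 \eta)$.
On $\eta \in \mathbb{R}$ each mode satisfies $(\sin(n\eta))'' = -n^2 \sin(n\eta)$, so $e^{-n^2\sigma} \sin(n\eta)$ solves the heat equation; by superposition $u(\eta,\sigma) = \sum c_n e^{-n^2\sigma} \sin(n\eta)$.
Reading off the coefficients: $c_3=3$, so $u(\eta,\sigma) = 3 e^{-9 \sigma} \sin(3 \eta)$.
Substituting back $\eta = x + t$, $\sigma = t$: $\theta(x,t) = u(x + t, t)$.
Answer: $\theta(x, t) = 3 e^{-9 t} \sin(3 t + 3 x)$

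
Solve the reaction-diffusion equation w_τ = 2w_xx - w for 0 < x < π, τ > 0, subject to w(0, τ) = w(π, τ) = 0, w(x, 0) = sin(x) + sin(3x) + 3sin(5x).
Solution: Substitute w = exp(-τ)u, i.e. u = exp(τ)w.
By the product rule, w_τ = exp(-τ)(u_τ - u), w_xx = exp(-τ)u_xx.
Substituting into the PDE and dividing by exp(-τ): u_τ - u = 2u_xx - u.
The lower-order terms cancel, leaving the standard heat equation u_τ = 2u_xx.
Initial data for u: u(x,0) = w(x,0) = sin(x) + sin(3x) + 3sin(5x). The boundary conditions carry over: u(0,τ) = u(π,τ) = 0.
Solve for u:
  Using separation of variables u = X(x)T(τ):
  Eigenfunctions: sin(nx), n = 1, 2, 3, ...
  General solution: u(x, τ) = Σ c_n sin(nx) exp(-2n² τ)
  Matching u(x,0) = sin(x) + sin(3x) + 3sin(5x) term by term: c_1=1, c_3=1, c_5=3.
Hence u(x,τ) = exp(-2τ)sin(x) + exp(-18τ)sin(3x) + 3exp(-50τ)sin(5x).
Transform back: w(x,τ) = exp(-τ)u(x,τ).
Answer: w(x, τ) = exp(-3τ)sin(x) + exp(-19τ)sin(3x) + 3exp(-51τ)sin(5x)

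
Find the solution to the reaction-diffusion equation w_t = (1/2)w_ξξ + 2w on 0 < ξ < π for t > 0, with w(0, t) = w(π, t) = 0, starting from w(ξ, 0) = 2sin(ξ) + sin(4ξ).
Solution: Substitute w = exp(2t)u, i.e. u = exp(-2t)w.
By the product rule, w_t = exp(2t)(u_t + 2u), w_ξξ = exp(2t)u_ξξ.
Substituting into the PDE and dividing by exp(2t): u_t + 2u = (1/2)u_ξξ + 2u.
The lower-order terms cancel, leaving the standard heat equation u_t = (1/2)u_ξξ.
Initial data for u: u(ξ,0) = w(ξ,0) = 2sin(ξ) + sin(4ξ). The boundary conditions carry over: u(0,t) = u(π,t) = 0.
Solve for u:
  Using separation of variables u = X(ξ)T(t):
  Eigenfunctions: sin(nξ), n = 1, 2, 3, ...
  General solution: u(ξ, t) = Σ c_n sin(nξ) exp(-n² t/2)
  Matching u(ξ,0) = 2sin(ξ) + sin(4ξ) term by term: c_1=2, c_4=1.
Hence u(ξ,t) = exp(-8t)sin(4ξ) + 2exp(-t/2)sin(ξ).
Transform back: w(ξ,t) = exp(2t)u(ξ,t).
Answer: w(ξ, t) = 2exp(3t/2)sin(ξ) + exp(-6t)sin(4ξ)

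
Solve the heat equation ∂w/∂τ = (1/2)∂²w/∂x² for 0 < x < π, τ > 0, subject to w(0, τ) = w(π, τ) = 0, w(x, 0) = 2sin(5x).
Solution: Using separation of variables w = X(x)T(τ):
Eigenfunctions: sin(nx), n = 1, 2, 3, ...
General solution: w(x, τ) = Σ c_n sin(nx) exp(-n² τ/2)
Matching w(x,0) = 2sin(5x) term by term: c_5=2.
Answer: w(x, τ) = 2exp(-25τ/2)sin(5x)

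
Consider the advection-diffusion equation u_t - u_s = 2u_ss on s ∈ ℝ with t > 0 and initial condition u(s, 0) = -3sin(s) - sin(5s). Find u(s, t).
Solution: Change to a moving frame: let η = s + t, σ = t and write u(s,t) = w(η,σ).
By the chain rule u_t = w_σ + w_η, u_s = w_η, u_ss = w_ηη.
Then u_t - u_s = w_σ: the advection term cancels and the PDE becomes the heat equation w_σ = 2w_ηη on η ∈ ℝ.
Initial data: w(η,0) = u(η,0) = -3sin(η) - sin(5η).
On η ∈ ℝ each mode satisfies (sin(nη))″ = -n² sin(nη), so exp(-2n²σ) sin(nη) solves the heat equation; by superposition w(η,σ) = Σ c_n exp(-2n²σ) sin(nη).
Reading off the coefficients: c_1=-3, c_5=-1, so w(η,σ) = -3exp(-2σ)sin(η) - exp(-50σ)sin(5η).
Substituting back η = s + t, σ = t: u(s,t) = w(s + t, t).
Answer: u(s, t) = -3exp(-2t)sin(s + t) - exp(-50t)sin(5s + 5t)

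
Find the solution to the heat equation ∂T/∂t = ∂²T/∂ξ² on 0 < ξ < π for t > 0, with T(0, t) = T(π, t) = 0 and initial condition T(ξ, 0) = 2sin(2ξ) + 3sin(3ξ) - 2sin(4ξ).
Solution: Using separation of variables T = X(ξ)G(t):
Eigenfunctions: sin(nξ), n = 1, 2, 3, ...
General solution: T(ξ, t) = Σ c_n sin(nξ) exp(-n² t)
Matching T(ξ,0) = 2sin(2ξ) + 3sin(3ξ) - 2sin(4ξ) term by term: c_2=2, c_3=3, c_4=-2.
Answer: T(ξ, t) = 2exp(-4t)sin(2ξ) + 3exp(-9t)sin(3ξ) - 2exp(-16t)sin(4ξ)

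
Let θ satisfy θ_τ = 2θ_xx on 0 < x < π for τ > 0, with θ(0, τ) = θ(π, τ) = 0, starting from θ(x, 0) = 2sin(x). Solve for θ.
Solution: Separating variables: θ = Σ c_n exp(-2n²τ) sin(nx). From θ(x,0) = 2sin(x): c_1=2.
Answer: θ(x, τ) = 2exp(-2τ)sin(x)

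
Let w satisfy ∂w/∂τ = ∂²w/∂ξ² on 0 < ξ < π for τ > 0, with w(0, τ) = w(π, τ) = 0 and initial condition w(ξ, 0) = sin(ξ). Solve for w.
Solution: Using separation of variables w = X(ξ)T(τ):
Eigenfunctions: sin(nξ), n = 1, 2, 3, ...
General solution: w(ξ, τ) = Σ c_n sin(nξ) exp(-n² τ)
Matching w(ξ,0) = sin(ξ) term by term: c_1=1.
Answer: w(ξ, τ) = exp(-τ)sin(ξ)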